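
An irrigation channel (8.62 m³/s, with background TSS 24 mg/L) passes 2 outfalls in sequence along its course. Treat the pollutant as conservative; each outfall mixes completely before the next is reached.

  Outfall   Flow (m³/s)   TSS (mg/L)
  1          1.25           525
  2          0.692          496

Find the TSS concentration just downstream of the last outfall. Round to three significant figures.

Below outfall 1: Q → 9.870 m³/s, C = (8.620·24.00 + 1.250·525.0)/9.870 = 87.45 mg/L.
Below outfall 2: Q → 10.56 m³/s, C = (9.870·87.45 + 0.6920·496.0)/10.56 = 114.2 mg/L.

114 mg/L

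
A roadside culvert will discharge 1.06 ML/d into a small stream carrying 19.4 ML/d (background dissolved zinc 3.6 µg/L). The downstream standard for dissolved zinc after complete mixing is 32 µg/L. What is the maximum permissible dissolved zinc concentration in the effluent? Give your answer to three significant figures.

552 µg/L

At the limit, (Qr·Cr + Qe·Cₑ)/(Qr + Qe) = 32:
Cₑ = (20.46·32 − 19.40·3.600) / 1.060 = 551.8 µg/L.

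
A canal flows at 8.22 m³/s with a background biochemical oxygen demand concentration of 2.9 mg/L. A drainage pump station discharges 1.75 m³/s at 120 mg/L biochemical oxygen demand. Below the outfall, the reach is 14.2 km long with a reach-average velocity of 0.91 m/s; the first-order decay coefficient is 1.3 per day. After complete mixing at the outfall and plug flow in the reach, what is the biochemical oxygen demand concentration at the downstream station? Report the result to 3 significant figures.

18.5 mg/L

Conservation of mass: C = (8.220·2.900 + 1.750·120.0) / 9.970 = 233.8/9.970 = 23.45 mg/L.
Travel time t = 14.2·1000 / 0.91 = 15600 s = 4.335 h.
After decay, C = 23.45 × e^(−kt) = 23.45 × 0.7907 = 18.55 mg/L.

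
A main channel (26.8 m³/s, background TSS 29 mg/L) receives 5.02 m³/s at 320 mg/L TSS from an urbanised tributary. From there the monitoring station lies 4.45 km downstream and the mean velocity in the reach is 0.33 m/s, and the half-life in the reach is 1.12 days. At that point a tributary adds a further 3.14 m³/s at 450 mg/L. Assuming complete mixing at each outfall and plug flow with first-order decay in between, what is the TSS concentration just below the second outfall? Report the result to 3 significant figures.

102 mg/L

Flow-weighted average: C = (26.80·29.00 + 5.020·320.0) / 31.82 = 2384/31.82 = 74.91 mg/L; combined flow 31.82 m³/s.
Travel time t = 4.45·1000 / 0.33 = 13480 s = 3.746 h.
Half-life 1.12 d → k = ln 2 / 1.12 = 0.6189 d⁻¹.
First-order decay: C = 74.91·exp(−k·t) = 74.91·0.9079 = 68.01 mg/L.
At the second outfall, C = (31.82·68.01 + 3.140·450.0) / (31.82 + 3.140) = 102.3 mg/L.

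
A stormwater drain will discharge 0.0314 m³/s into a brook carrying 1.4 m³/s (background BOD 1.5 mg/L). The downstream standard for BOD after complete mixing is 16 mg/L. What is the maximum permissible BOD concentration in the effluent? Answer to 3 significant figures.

At the limit, (Qr·Cr + Qe·Cₑ)/(Qr + Qe) = 16:
Cₑ = (1.431·16 − 1.400·1.500) / 0.03140 = 662.5 mg/L.

662 mg/L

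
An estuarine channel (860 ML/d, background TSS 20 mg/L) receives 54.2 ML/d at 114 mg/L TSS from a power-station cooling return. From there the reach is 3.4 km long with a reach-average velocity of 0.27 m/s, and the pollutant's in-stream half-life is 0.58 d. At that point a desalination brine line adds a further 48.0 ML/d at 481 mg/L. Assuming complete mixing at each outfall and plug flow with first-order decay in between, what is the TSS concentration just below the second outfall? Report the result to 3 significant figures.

44.4 mg/L

Conservation of mass: C = (860.0·20.00 + 54.20·114.0) / 914.2 = 23380/914.2 = 25.57 mg/L; combined flow 914.2 ML/d.
Travel time t = 3.4·1000 / 0.27 = 12590 s = 3.498 h.
Half-life 0.58 d → k = ln 2 / 0.58 = 1.195 d⁻¹.
Decay over the reach: 25.57·exp(−kt) = 25.57·0.8401 = 21.49 mg/L.
Second outfall: C = (914.2·21.49 + 48.00·481.0)/962.2 = 44.41 mg/L.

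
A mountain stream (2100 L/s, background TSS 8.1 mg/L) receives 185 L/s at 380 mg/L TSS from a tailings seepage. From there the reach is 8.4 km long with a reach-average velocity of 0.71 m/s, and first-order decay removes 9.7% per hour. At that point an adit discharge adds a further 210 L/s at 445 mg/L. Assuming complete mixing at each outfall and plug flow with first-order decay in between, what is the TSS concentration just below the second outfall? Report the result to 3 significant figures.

After mixing, C = (2100·8.100 + 185.0·380.0) / 2285 = 87310/2285 = 38.21 mg/L; combined flow 2285 L/s.
Travel time t = 8.4·1000 / 0.71 = 11830 s = 3.286 h.
9.7%/h lost → k = −ln(1 − 0.097) = 0.1020 h⁻¹.
Decay over the reach: 38.21·exp(−kt) = 38.21·0.7151 = 27.32 mg/L.
At the second outfall, C = (2285·27.32 + 210.0·445.0) / (2285 + 210.0) = 62.48 mg/L.

62.5 mg/L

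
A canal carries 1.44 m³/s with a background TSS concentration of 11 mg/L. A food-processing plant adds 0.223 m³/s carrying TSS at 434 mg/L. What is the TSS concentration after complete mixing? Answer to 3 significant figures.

67.7 mg/L

Conservation of mass: C = (1.440·11.00 + 0.2230·434.0) / 1.663 = 112.6/1.663 = 67.72 mg/L.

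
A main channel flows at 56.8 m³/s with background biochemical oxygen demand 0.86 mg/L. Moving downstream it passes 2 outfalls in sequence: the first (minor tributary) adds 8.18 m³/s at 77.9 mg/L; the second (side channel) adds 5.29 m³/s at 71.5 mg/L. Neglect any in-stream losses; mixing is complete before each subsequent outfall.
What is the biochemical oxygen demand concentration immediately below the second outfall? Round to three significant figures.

After outfall 1: Q = 56.80 + 8.180 = 64.98 m³/s; C = (56.80·0.8600 + 8.180·77.90)/64.98 = 10.56 mg/L.
After outfall 2: Q = 64.98 + 5.290 = 70.27 m³/s; C = (64.98·10.56 + 5.290·71.50)/70.27 = 15.15 mg/L.

15.1 mg/L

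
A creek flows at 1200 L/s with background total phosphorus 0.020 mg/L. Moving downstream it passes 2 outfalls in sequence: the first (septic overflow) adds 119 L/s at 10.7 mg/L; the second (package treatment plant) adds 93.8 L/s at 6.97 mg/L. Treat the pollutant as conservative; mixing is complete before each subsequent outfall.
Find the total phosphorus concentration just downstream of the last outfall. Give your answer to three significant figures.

1.38 mg/L

Outfall 1: combined Q = 1319 L/s; C = (1200·0.02000 + 119.0·10.70)/1319 = 0.9835 mg/L.
Outfall 2: combined Q = 1413 L/s; C = (1319·0.9835 + 93.80·6.970)/1413 = 1.381 mg/L.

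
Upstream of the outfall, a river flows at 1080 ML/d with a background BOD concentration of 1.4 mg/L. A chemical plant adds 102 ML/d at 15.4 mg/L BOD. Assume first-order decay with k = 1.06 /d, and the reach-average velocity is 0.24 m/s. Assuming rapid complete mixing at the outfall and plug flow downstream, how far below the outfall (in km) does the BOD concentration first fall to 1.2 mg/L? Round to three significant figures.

Flow-weighted average: C = (1080·1.400 + 102.0·15.40) / 1182 = 3083/1182 = 2.608 mg/L.
Set 2.608·exp(−k·t) = 1.2 → t = ln(2.608/1.2)/k = 63280 s = 17.58 h.
Distance = v·t = 0.24·63280 = 15190 m = 15.19 km.

15.2 km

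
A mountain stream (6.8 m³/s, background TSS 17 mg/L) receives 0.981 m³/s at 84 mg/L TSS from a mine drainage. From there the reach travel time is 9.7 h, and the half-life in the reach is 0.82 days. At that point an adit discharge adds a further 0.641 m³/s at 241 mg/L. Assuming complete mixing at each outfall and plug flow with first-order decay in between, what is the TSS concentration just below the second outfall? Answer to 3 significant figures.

After mixing, C = (6.800·17.00 + 0.9810·84.00) / 7.781 = 198.0/7.781 = 25.45 mg/L; combined flow 7.781 m³/s.
Half-life 0.82 d → k = ln 2 / 0.82 = 0.8453 d⁻¹.
First-order decay: C = 25.45·exp(−k·t) = 25.45·0.7106 = 18.08 mg/L.
Second outfall: C = (7.781·18.08 + 0.6410·241.0)/8.422 = 35.05 mg/L.

35.0 mg/L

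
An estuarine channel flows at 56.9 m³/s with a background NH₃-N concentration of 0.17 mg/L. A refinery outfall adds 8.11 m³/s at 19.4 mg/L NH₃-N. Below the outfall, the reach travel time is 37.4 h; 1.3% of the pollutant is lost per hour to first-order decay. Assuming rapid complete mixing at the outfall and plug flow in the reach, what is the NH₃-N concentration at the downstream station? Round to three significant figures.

Flow-weighted average: C = (56.90·0.1700 + 8.110·19.40) / 65.01 = 167.0/65.01 = 2.569 mg/L.
1.3%/h lost → k = −ln(1 − 0.013) = 0.01309 h⁻¹.
Decay over the reach: 2.569·exp(−kt) = 2.569·0.6130 = 1.575 mg/L.

1.57 mg/L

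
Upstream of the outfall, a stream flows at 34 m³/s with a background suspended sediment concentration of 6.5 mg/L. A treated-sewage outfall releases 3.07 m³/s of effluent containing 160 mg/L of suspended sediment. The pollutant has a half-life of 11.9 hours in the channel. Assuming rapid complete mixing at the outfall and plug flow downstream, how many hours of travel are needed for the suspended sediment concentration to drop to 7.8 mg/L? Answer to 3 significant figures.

Mixed concentration C = ΣQC/ΣQ = (34.00·6.500 + 3.070·160.0) / 37.07 = 712.2/37.07 = 19.21 mg/L.
Half-life 11.9 h → k = ln 2 / 11.9 = 0.05825 h⁻¹ = 1.398 d⁻¹.
19.21·exp(−k·t) = 7.8 → t = ln(19.21/7.8)/k = 55710 s = 15.48 h.

15.5 h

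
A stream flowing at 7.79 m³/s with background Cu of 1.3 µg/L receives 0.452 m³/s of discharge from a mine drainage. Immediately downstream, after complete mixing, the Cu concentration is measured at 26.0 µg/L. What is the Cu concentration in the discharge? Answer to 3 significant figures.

452 µg/L

Mass balance: 7.790·1.300 + 0.4520·Cₑ = 8.242·26.00
→ Cₑ = (8.242·26.00 − 7.790·1.300) / 0.4520 = 451.7 µg/L.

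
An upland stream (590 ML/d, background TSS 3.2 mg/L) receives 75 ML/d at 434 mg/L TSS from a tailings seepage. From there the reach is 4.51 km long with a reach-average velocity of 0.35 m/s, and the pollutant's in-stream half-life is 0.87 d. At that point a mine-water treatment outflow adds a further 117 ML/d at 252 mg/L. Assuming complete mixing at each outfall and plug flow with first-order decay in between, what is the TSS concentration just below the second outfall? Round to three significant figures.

76.8 mg/L

Mass balance: C = (590.0·3.200 + 75.00·434.0) / 665.0 = 34440/665.0 = 51.79 mg/L; combined flow 665.0 ML/d.
Travel time t = 4.51·1000 / 0.35 = 12890 s = 3.579 h.
Half-life 0.87 d → k = ln 2 / 0.87 = 0.7967 d⁻¹.
First-order decay: C = 51.79·exp(−k·t) = 51.79·0.8880 = 45.98 mg/L.
At the second outfall, C = (665.0·45.98 + 117.0·252.0) / (665.0 + 117.0) = 76.81 mg/L.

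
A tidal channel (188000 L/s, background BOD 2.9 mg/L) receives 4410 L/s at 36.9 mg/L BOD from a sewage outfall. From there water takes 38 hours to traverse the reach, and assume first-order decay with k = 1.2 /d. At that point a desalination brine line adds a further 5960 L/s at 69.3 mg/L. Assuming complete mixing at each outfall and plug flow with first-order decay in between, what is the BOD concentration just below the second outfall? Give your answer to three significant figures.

Mass balance: C = (188000·2.900 + 4410·36.90) / 192400 = 707900/192400 = 3.679 mg/L; combined flow 192400 L/s.
After decay, C = 3.679 × e^(−kt) = 3.679 × 0.1496 = 0.5503 mg/L.
At the second outfall, C = (192400·0.5503 + 5960·69.30) / (192400 + 5960) = 2.616 mg/L.

2.62 mg/L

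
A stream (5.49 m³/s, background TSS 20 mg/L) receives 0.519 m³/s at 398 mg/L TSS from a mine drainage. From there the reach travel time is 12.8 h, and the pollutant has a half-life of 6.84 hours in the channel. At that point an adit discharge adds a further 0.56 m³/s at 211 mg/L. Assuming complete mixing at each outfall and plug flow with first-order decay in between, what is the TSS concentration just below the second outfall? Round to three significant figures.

Mass balance: C = (5.490·20.00 + 0.5190·398.0) / 6.009 = 316.4/6.009 = 52.65 mg/L; combined flow 6.009 m³/s.
Half-life 6.84 h → k = ln 2 / 6.84 = 0.1013 h⁻¹ = 2.432 d⁻¹.
First-order decay: C = 52.65·exp(−k·t) = 52.65·0.2733 = 14.39 mg/L.
Second outfall: C = (6.009·14.39 + 0.5600·211.0)/6.569 = 31.15 mg/L.

31.2 mg/L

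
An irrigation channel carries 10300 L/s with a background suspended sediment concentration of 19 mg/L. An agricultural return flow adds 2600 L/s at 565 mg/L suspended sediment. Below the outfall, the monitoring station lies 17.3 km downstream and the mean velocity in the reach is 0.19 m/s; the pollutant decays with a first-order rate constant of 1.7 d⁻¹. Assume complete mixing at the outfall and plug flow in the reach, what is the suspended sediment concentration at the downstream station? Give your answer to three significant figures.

Mass balance: C = (10300·19.00 + 2600·565.0) / 12900 = 1665000/12900 = 129.0 mg/L.
Travel time t = 17.3·1000 / 0.19 = 91050 s = 25.29 h.
Applying C = C₀e^(−kt): 129.0 × 0.1667 = 21.51 mg/L.

21.5 mg/L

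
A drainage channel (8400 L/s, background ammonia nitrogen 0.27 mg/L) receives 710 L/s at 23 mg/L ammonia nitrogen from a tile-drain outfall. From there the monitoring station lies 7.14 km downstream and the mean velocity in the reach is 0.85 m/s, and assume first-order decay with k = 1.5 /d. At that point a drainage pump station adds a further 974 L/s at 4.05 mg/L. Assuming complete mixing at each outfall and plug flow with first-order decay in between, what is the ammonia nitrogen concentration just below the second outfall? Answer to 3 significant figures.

Conservation of mass: C = (8400·0.2700 + 710.0·23.00) / 9110 = 18600/9110 = 2.041 mg/L; combined flow 9110 L/s.
Travel time t = 7.14·1000 / 0.85 = 8400 s = 2.333 h.
First-order decay: C = 2.041·exp(−k·t) = 2.041·0.8643 = 1.764 mg/L.
At the second outfall, C = (9110·1.764 + 974.0·4.050) / (9110 + 974.0) = 1.985 mg/L.

1.99 mg/L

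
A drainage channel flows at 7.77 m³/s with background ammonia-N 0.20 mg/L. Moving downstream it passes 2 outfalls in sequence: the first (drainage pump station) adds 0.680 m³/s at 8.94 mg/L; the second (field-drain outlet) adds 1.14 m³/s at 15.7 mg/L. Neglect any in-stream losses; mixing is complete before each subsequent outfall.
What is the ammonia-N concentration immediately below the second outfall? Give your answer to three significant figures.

2.66 mg/L

Outfall 1: combined Q = 8.450 m³/s; C = (7.770·0.2000 + 0.6800·8.940)/8.450 = 0.9033 mg/L.
Outfall 2: combined Q = 9.590 m³/s; C = (8.450·0.9033 + 1.140·15.70)/9.590 = 2.662 mg/L.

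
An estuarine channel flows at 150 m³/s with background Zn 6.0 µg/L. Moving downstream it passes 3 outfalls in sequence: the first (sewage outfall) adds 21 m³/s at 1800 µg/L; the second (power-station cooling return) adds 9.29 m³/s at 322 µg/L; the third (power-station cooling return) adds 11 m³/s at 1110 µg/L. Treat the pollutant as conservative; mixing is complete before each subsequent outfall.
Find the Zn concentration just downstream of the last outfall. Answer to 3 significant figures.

Below outfall 1: Q → 171.0 m³/s, C = (150.0·6.000 + 21.00·1800)/171.0 = 226.3 µg/L.
Below outfall 2: Q → 180.3 m³/s, C = (171.0·226.3 + 9.290·322.0)/180.3 = 231.2 µg/L.
Below outfall 3: Q → 191.3 m³/s, C = (180.3·231.2 + 11.00·1110)/191.3 = 281.8 µg/L.

282 µg/L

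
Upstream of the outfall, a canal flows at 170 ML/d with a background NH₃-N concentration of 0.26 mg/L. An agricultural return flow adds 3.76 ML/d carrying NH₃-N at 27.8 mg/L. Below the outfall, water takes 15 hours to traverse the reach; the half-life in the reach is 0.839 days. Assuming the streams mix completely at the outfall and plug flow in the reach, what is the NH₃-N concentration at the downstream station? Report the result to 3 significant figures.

0.511 mg/L

Mixed concentration C = ΣQC/ΣQ = (170.0·0.2600 + 3.760·27.80) / 173.8 = 148.7/173.8 = 0.8559 mg/L.
Half-life 0.839 d → k = ln 2 / 0.839 = 0.8262 d⁻¹.
First-order decay: C = 0.8559·exp(−k·t) = 0.8559·0.5967 = 0.5107 mg/L.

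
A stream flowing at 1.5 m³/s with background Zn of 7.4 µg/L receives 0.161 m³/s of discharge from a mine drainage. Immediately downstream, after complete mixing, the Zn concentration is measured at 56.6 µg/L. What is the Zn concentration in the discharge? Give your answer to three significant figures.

Mass balance: 1.500·7.400 + 0.1610·Cₑ = 1.661·56.60
→ Cₑ = (1.661·56.60 − 1.500·7.400) / 0.1610 = 515.0 µg/L.

515 µg/L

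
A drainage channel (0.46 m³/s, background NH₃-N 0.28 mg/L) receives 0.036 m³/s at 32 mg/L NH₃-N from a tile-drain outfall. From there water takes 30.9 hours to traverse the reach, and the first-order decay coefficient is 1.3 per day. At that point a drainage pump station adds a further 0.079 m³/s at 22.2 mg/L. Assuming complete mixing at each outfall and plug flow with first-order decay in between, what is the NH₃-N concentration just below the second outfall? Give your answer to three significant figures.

3.47 mg/L

Flow-weighted average: C = (0.4600·0.2800 + 0.03600·32.00) / 0.4960 = 1.281/0.4960 = 2.582 mg/L; combined flow 0.4960 m³/s.
Applying C = C₀e^(−kt): 2.582 × 0.1875 = 0.4843 mg/L.
Second outfall: C = (0.4960·0.4843 + 0.07900·22.20)/0.5750 = 3.468 mg/L.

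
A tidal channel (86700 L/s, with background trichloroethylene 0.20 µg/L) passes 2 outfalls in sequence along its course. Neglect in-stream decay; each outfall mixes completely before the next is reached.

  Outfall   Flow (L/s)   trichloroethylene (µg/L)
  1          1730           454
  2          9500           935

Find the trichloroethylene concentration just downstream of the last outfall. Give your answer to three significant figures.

After outfall 1: Q = 86700 + 1730 = 88430 L/s; C = (86700·0.2000 + 1730·454.0)/88430 = 9.078 µg/L.
After outfall 2: Q = 88430 + 9500 = 97930 L/s; C = (88430·9.078 + 9500·935.0)/97930 = 98.90 µg/L.

98.9 µg/L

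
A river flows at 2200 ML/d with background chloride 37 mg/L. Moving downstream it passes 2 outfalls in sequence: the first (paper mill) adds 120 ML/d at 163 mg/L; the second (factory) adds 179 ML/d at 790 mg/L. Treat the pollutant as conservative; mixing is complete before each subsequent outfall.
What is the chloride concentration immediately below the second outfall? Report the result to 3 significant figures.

After outfall 1: Q = 2200 + 120.0 = 2320 ML/d; C = (2200·37.00 + 120.0·163.0)/2320 = 43.52 mg/L.
After outfall 2: Q = 2320 + 179.0 = 2499 ML/d; C = (2320·43.52 + 179.0·790.0)/2499 = 96.99 mg/L.

97.0 mg/L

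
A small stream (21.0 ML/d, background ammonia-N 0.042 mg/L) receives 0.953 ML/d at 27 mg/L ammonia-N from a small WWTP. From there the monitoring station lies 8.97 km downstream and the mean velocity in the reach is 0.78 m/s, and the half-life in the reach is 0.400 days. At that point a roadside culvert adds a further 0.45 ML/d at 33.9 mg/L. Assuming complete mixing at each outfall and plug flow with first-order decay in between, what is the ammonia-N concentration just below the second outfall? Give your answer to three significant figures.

Conservation of mass: C = (21.00·0.04200 + 0.9530·27.00) / 21.95 = 26.61/21.95 = 1.212 mg/L; combined flow 21.95 ML/d.
Travel time t = 8.97·1000 / 0.78 = 11500 s = 3.194 h.
Half-life 0.400 d → k = ln 2 / 0.400 = 1.733 d⁻¹.
First-order decay: C = 1.212·exp(−k·t) = 1.212·0.7940 = 0.9626 mg/L.
At the second outfall, C = (21.95·0.9626 + 0.4500·33.90) / (21.95 + 0.4500) = 1.624 mg/L.

1.62 mg/L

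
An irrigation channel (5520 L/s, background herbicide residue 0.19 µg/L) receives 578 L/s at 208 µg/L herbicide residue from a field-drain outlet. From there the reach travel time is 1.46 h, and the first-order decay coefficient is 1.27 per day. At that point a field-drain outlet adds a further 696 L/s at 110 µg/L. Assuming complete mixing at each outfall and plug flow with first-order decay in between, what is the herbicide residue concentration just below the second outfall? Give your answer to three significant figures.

27.8 µg/L

Flow-weighted average: C = (5520·0.1900 + 578.0·208.0) / 6098 = 121300/6098 = 19.89 µg/L; combined flow 6098 L/s.
First-order decay: C = 19.89·exp(−k·t) = 19.89·0.9257 = 18.41 µg/L.
Second outfall: C = (6098·18.41 + 696.0·110.0)/6794 = 27.79 µg/L.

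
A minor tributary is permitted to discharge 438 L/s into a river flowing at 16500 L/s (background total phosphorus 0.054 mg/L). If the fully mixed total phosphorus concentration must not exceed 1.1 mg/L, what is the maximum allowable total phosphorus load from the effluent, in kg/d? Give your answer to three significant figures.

Mass balance at the limit: 16500·0.05400 + 438.0·Cₑ = 16940·1.1 → Cₑ = 40.50 mg/L.
438.0 L/s = 0.4380 m³/s. Load = 0.4380 m³/s × 40.50 g/m³ × 86 400 s/d = 1533 kg/d.

1530 kg/d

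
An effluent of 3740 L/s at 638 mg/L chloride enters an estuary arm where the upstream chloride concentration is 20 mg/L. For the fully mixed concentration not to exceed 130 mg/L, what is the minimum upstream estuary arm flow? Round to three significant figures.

Set C_mix = 130: (Q·20.00 + 3740·638.0) / (Q + 3740) = 130
→ Q = 3740·(638.0 − 130)/(130 − 20.00) = 17270 L/s.

17300 L/s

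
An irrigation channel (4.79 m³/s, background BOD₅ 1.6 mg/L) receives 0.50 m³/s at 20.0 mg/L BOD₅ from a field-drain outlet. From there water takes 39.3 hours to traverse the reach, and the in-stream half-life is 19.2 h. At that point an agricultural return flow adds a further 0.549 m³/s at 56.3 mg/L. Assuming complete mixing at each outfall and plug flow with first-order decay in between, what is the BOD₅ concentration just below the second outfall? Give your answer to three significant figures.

Mixed concentration C = ΣQC/ΣQ = (4.790·1.600 + 0.5000·20.00) / 5.290 = 17.66/5.290 = 3.339 mg/L; combined flow 5.290 m³/s.
Half-life 19.2 h → k = ln 2 / 19.2 = 0.03610 h⁻¹ = 0.8664 d⁻¹.
First-order decay: C = 3.339·exp(−k·t) = 3.339·0.2420 = 0.8081 mg/L.
Second outfall: C = (5.290·0.8081 + 0.5490·56.30)/5.839 = 6.026 mg/L.

6.03 mg/L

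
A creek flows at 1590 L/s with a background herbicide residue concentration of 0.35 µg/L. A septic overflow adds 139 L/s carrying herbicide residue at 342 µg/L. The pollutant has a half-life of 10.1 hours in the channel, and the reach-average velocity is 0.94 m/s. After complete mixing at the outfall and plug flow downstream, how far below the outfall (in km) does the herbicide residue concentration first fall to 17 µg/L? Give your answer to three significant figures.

24.3 km

Conservation of mass: C = (1590·0.3500 + 139.0·342.0) / 1729 = 48090/1729 = 27.82 µg/L.
Half-life 10.1 h → k = ln 2 / 10.1 = 0.06863 h⁻¹ = 1.647 d⁻¹.
Set 27.82·exp(−k·t) = 17 → t = ln(27.82/17)/k = 25830 s = 7.175 h.
Distance = v·t = 0.94·25830 = 24280 m = 24.28 km.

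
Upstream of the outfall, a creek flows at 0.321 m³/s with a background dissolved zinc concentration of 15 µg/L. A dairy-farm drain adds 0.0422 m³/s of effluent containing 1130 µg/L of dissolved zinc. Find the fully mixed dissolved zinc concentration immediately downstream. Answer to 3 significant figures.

145 µg/L

Mixed concentration C = ΣQC/ΣQ = (0.3210·15.00 + 0.04220·1130) / 0.3632 = 52.50/0.3632 = 144.6 µg/L.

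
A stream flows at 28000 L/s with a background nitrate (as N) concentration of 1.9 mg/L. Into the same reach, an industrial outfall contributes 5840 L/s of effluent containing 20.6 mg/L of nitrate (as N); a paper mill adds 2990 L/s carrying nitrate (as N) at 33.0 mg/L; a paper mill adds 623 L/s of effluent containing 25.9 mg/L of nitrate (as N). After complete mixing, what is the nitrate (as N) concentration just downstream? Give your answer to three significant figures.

7.70 mg/L

Conservation of mass: C = (28000·1.900 + 5840·20.60 + 2990·33.00 + 623.0·25.90) / 37450 = 288300/37450 = 7.698 mg/L.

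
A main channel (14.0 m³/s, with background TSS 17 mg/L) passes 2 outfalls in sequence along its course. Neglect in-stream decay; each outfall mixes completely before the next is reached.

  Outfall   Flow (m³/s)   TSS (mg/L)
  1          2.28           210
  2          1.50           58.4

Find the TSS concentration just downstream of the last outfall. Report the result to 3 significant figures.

Outfall 1: combined Q = 16.28 m³/s; C = (14.00·17.00 + 2.280·210.0)/16.28 = 44.03 mg/L.
Outfall 2: combined Q = 17.78 m³/s; C = (16.28·44.03 + 1.500·58.40)/17.78 = 45.24 mg/L.

45.2 mg/L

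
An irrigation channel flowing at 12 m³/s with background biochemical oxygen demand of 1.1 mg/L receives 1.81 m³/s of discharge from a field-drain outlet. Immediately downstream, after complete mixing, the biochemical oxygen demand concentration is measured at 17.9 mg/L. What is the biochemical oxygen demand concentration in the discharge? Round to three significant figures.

Mass balance: 12.00·1.100 + 1.810·Cₑ = 13.81·17.90
→ Cₑ = (13.81·17.90 − 12.00·1.100) / 1.810 = 129.3 mg/L.

129 mg/L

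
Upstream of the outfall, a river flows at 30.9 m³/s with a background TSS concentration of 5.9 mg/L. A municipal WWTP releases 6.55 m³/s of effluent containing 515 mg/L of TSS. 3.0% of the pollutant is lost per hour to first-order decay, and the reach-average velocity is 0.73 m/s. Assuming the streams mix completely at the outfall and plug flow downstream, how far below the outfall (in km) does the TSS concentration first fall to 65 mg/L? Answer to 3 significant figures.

32.7 km

Flow-weighted average: C = (30.90·5.900 + 6.550·515.0) / 37.45 = 3556/37.45 = 94.94 mg/L.
3.0%/h lost → k = −ln(1 − 0.03) = 0.03046 h⁻¹.
Set 94.94·exp(−k·t) = 65 → t = ln(94.94/65)/k = 44780 s = 12.44 h.
Distance = v·t = 0.73·44780 = 32690 m = 32.69 km.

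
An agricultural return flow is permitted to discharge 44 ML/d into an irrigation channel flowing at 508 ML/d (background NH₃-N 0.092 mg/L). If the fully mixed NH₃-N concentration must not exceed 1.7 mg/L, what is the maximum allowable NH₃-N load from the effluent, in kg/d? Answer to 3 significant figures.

892 kg/d

Mass balance at the limit: 508.0·0.09200 + 44.00·Cₑ = 552.0·1.7 → Cₑ = 20.27 mg/L.
44.00 ML/d = 0.5093 m³/s. Load = 0.5093 m³/s × 20.27 g/m³ × 86 400 s/d = 891.7 kg/d.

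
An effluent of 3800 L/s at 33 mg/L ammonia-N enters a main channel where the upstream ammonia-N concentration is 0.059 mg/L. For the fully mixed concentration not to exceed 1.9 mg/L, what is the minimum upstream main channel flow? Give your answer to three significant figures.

64200 L/s

Set C_mix = 1.9: (Q·0.05900 + 3800·33.00) / (Q + 3800) = 1.9
→ Q = 3800·(33.00 − 1.9)/(1.9 − 0.05900) = 64190 L/s.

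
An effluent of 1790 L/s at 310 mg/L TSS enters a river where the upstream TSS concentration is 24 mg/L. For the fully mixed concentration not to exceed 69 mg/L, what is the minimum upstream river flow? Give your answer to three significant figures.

Set C_mix = 69: (Q·24.00 + 1790·310.0) / (Q + 1790) = 69
→ Q = 1790·(310.0 − 69)/(69 − 24.00) = 9586 L/s.

9590 L/s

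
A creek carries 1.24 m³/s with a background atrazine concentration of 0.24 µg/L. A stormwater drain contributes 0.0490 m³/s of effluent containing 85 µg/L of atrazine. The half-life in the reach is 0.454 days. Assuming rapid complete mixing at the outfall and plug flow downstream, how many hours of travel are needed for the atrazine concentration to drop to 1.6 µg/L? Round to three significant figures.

Flow-weighted average: C = (1.240·0.2400 + 0.04900·85.00) / 1.289 = 4.463/1.289 = 3.462 µg/L.
Half-life 0.454 d → k = ln 2 / 0.454 = 1.527 d⁻¹.
3.462·exp(−k·t) = 1.6 → t = ln(3.462/1.6)/k = 43680 s = 12.13 h.

12.1 h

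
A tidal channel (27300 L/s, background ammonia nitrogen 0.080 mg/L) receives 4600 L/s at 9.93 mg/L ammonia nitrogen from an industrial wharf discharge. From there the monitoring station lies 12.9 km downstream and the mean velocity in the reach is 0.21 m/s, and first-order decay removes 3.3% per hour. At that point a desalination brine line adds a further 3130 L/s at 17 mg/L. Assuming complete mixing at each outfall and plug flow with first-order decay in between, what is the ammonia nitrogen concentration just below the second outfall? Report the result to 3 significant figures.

2.29 mg/L

Mass balance: C = (27300·0.08000 + 4600·9.930) / 31900 = 47860/31900 = 1.500 mg/L; combined flow 31900 L/s.
Travel time t = 12.9·1000 / 0.21 = 61430 s = 17.06 h.
3.3%/h lost → k = −ln(1 − 0.033) = 0.03356 h⁻¹.
Decay over the reach: 1.500·exp(−kt) = 1.500·0.5641 = 0.8463 mg/L.
Second outfall: C = (31900·0.8463 + 3130·17.00)/35030 = 2.290 mg/L.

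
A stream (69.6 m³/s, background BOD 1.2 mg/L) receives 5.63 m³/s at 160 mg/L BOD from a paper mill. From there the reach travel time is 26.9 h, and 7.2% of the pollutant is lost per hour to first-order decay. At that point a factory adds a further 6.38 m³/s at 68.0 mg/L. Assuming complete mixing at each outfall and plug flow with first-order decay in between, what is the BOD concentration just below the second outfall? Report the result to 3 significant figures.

6.93 mg/L

After mixing, C = (69.60·1.200 + 5.630·160.0) / 75.23 = 984.3/75.23 = 13.08 mg/L; combined flow 75.23 m³/s.
7.2%/h lost → k = −ln(1 − 0.072) = 0.07472 h⁻¹.
Applying C = C₀e^(−kt): 13.08 × 0.1340 = 1.753 mg/L.
Second outfall: C = (75.23·1.753 + 6.380·68.00)/81.61 = 6.932 mg/L.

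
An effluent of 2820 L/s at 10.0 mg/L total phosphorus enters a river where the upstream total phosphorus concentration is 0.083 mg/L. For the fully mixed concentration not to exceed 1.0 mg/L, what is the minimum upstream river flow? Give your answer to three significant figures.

27700 L/s

Set C_mix = 1.0: (Q·0.08300 + 2820·10.00) / (Q + 2820) = 1.0
→ Q = 2820·(10.00 − 1.0)/(1.0 − 0.08300) = 27680 L/s.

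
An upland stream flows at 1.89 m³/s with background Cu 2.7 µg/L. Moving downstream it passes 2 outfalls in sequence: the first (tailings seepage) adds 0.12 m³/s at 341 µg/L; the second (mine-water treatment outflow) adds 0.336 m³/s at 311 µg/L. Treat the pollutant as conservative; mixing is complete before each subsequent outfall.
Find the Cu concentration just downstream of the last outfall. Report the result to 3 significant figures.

After outfall 1: Q = 1.890 + 0.1200 = 2.010 m³/s; C = (1.890·2.700 + 0.1200·341.0)/2.010 = 22.90 µg/L.
After outfall 2: Q = 2.010 + 0.3360 = 2.346 m³/s; C = (2.010·22.90 + 0.3360·311.0)/2.346 = 64.16 µg/L.

64.2 µg/L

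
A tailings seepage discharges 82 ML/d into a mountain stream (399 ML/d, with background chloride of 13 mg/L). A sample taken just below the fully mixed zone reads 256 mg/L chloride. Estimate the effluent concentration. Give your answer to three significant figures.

1440 mg/L

Mass balance: 399.0·13.00 + 82.00·Cₑ = 481.0·256.0
→ Cₑ = (481.0·256.0 − 399.0·13.00) / 82.00 = 1438 mg/L.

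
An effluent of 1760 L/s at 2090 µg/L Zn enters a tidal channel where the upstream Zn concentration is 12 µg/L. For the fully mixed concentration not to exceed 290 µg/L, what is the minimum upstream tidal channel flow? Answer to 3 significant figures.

Set C_mix = 290: (Q·12.00 + 1760·2090) / (Q + 1760) = 290
→ Q = 1760·(2090 − 290)/(290 − 12.00) = 11400 L/s.

11400 L/s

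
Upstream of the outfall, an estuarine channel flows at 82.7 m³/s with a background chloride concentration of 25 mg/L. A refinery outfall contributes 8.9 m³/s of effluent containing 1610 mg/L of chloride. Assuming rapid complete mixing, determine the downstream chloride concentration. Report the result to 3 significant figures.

After mixing, C = (82.70·25.00 + 8.900·1610) / 91.60 = 16400/91.60 = 179.0 mg/L.

179 mg/L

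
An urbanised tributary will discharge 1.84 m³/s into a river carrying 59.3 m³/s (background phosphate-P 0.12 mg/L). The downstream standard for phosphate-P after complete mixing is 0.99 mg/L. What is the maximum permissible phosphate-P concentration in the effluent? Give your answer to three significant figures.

29.0 mg/L

At the limit, (Qr·Cr + Qe·Cₑ)/(Qr + Qe) = 0.99:
Cₑ = (61.14·0.99 − 59.30·0.1200) / 1.840 = 29.03 mg/L.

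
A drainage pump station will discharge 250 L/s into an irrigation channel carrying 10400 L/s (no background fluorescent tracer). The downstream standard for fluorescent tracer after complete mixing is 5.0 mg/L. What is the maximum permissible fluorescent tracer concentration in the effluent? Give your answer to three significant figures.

213 mg/L

At the limit, (Qr·Cr + Qe·Cₑ)/(Qr + Qe) = 5.0:
Cₑ = (10650·5.0 − 10400·0) / 250.0 = 213.0 mg/L.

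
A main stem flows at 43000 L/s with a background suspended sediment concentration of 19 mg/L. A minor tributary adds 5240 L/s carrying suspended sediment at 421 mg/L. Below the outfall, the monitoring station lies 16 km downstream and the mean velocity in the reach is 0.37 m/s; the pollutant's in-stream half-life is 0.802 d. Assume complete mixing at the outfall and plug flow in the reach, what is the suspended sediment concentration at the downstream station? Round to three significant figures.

40.7 mg/L

Flow-weighted average: C = (43000·19.00 + 5240·421.0) / 48240 = 3023000/48240 = 62.67 mg/L.
Travel time t = 16·1000 / 0.37 = 43240 s = 12.01 h.
Half-life 0.802 d → k = ln 2 / 0.802 = 0.8643 d⁻¹.
After decay, C = 62.67 × e^(−kt) = 62.67 × 0.6488 = 40.66 mg/L.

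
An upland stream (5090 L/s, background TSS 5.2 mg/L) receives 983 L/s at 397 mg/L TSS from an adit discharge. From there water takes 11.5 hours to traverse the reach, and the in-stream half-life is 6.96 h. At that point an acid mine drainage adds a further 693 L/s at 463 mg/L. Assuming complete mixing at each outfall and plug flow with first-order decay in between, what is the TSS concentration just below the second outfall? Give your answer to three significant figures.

Mass balance: C = (5090·5.200 + 983.0·397.0) / 6073 = 416700/6073 = 68.62 mg/L; combined flow 6073 L/s.
Half-life 6.96 h → k = ln 2 / 6.96 = 0.09959 h⁻¹ = 2.390 d⁻¹.
Decay over the reach: 68.62·exp(−kt) = 68.62·0.3181 = 21.83 mg/L.
At the second outfall, C = (6073·21.83 + 693.0·463.0) / (6073 + 693.0) = 67.02 mg/L.

67.0 mg/L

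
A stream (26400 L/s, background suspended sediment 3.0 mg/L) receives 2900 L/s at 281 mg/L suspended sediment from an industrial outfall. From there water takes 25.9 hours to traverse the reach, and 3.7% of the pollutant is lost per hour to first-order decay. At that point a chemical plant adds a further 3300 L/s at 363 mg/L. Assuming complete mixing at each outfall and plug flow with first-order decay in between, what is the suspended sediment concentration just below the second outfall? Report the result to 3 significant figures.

47.1 mg/L

Mixed concentration C = ΣQC/ΣQ = (26400·3.000 + 2900·281.0) / 29300 = 894100/29300 = 30.52 mg/L; combined flow 29300 L/s.
3.7%/h lost → k = −ln(1 − 0.037) = 0.03770 h⁻¹.
Decay over the reach: 30.52·exp(−kt) = 30.52·0.3766 = 11.49 mg/L.
Second outfall: C = (29300·11.49 + 3300·363.0)/32600 = 47.08 mg/L.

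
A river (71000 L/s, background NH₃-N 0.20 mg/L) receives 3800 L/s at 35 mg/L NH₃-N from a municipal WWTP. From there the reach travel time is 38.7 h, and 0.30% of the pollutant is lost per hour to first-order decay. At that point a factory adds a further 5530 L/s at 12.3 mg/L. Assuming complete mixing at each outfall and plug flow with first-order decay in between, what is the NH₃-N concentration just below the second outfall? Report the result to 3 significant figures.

2.48 mg/L

Mass balance: C = (71000·0.2000 + 3800·35.00) / 74800 = 147200/74800 = 1.968 mg/L; combined flow 74800 L/s.
0.30%/h lost → k = −ln(1 − 0.003) = 0.003005 h⁻¹.
Applying C = C₀e^(−kt): 1.968 × 0.8902 = 1.752 mg/L.
At the second outfall, C = (74800·1.752 + 5530·12.30) / (74800 + 5530) = 2.478 mg/L.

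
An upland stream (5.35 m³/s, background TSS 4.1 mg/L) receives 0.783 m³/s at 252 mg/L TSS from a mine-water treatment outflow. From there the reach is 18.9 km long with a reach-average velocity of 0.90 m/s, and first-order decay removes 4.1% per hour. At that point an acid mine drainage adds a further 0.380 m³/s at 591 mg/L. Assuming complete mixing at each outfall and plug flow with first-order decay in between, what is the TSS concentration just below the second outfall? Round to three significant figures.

Flow-weighted average: C = (5.350·4.100 + 0.7830·252.0) / 6.133 = 219.3/6.133 = 35.75 mg/L; combined flow 6.133 m³/s.
Travel time t = 18.9·1000 / 0.90 = 21000 s = 5.833 h.
4.1%/h lost → k = −ln(1 − 0.041) = 0.04186 h⁻¹.
Decay over the reach: 35.75·exp(−kt) = 35.75·0.7833 = 28.00 mg/L.
At the second outfall, C = (6.133·28.00 + 0.3800·591.0) / (6.133 + 0.3800) = 60.85 mg/L.

60.9 mg/L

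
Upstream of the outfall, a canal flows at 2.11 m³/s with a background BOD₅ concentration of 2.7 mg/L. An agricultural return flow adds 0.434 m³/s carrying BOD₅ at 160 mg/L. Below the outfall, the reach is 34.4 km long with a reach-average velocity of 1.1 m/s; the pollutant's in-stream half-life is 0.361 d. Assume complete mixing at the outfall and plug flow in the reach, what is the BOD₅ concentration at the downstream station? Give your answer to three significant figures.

14.7 mg/L

After mixing, C = (2.110·2.700 + 0.4340·160.0) / 2.544 = 75.14/2.544 = 29.53 mg/L.
Travel time t = 34.4·1000 / 1.1 = 31270 s = 8.687 h.
Half-life 0.361 d → k = ln 2 / 0.361 = 1.920 d⁻¹.
Decay over the reach: 29.53·exp(−kt) = 29.53·0.4991 = 14.74 mg/L.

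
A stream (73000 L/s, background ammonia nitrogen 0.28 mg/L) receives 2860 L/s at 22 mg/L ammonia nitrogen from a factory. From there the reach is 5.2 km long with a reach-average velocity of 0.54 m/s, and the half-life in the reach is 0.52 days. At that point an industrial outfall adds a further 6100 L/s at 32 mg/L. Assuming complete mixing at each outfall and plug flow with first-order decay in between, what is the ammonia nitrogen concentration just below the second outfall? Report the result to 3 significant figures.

Flow-weighted average: C = (73000·0.2800 + 2860·22.00) / 75860 = 83360/75860 = 1.099 mg/L; combined flow 75860 L/s.
Travel time t = 5.2·1000 / 0.54 = 9630 s = 2.675 h.
Half-life 0.52 d → k = ln 2 / 0.52 = 1.333 d⁻¹.
Decay over the reach: 1.099·exp(−kt) = 1.099·0.8619 = 0.9472 mg/L.
Second outfall: C = (75860·0.9472 + 6100·32.00)/81960 = 3.258 mg/L.

3.26 mg/L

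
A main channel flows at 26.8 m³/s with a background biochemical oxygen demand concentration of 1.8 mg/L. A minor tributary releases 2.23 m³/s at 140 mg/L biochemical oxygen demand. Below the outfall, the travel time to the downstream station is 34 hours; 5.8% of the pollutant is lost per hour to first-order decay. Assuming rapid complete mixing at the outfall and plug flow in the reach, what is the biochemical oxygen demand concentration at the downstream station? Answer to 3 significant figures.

1.63 mg/L

Conservation of mass: C = (26.80·1.800 + 2.230·140.0) / 29.03 = 360.4/29.03 = 12.42 mg/L.
5.8%/h lost → k = −ln(1 − 0.058) = 0.05975 h⁻¹.
First-order decay: C = 12.42·exp(−k·t) = 12.42·0.1311 = 1.628 mg/L.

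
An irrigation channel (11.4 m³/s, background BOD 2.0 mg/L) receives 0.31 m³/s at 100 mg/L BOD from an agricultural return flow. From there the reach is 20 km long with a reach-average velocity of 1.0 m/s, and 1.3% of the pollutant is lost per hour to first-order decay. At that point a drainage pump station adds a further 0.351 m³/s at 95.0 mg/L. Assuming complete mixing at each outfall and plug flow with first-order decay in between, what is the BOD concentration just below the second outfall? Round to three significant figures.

Mass balance: C = (11.40·2.000 + 0.3100·100.0) / 11.71 = 53.80/11.71 = 4.594 mg/L; combined flow 11.71 m³/s.
Travel time t = 20·1000 / 1.0 = 20000 s = 5.556 h.
1.3%/h lost → k = −ln(1 − 0.013) = 0.01309 h⁻¹.
Decay over the reach: 4.594·exp(−kt) = 4.594·0.9299 = 4.272 mg/L.
At the second outfall, C = (11.71·4.272 + 0.3510·95.00) / (11.71 + 0.3510) = 6.913 mg/L.

6.91 mg/L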